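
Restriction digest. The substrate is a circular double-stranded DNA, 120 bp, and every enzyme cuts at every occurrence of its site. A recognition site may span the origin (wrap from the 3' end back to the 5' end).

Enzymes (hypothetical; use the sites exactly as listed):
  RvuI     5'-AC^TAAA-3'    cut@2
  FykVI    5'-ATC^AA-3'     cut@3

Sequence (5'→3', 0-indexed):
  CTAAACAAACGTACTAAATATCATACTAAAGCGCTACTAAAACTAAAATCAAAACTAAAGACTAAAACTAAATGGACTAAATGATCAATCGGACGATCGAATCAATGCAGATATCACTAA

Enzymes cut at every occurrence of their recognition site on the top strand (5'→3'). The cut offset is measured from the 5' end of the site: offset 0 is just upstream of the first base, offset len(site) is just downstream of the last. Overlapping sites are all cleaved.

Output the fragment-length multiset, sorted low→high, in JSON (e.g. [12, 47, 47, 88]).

[5,6,6,7,7,9,9,11,12,13,17,18]

Scan for sites:
  RvuI (ACTAAA, off=2): starts [12, 24, 35, 41, 53, 60, 66, 75, 119] → cuts [1, 14, 26, 37, 43, 55, 62, 68, 77]
  FykVI (ATCAA, off=3): starts [47, 83, 100] → cuts [50, 86, 103]

All cut coordinates (distinct, sorted): [1, 14, 26, 37, 43, 50, 55, 62, 68, 77, 86, 103]

Fragment lengths:
  1→14: 13 bp
  14→26: 12 bp
  26→37: 11 bp
  37→43: 6 bp
  43→50: 7 bp
  50→55: 5 bp
  55→62: 7 bp
  62→68: 6 bp
  68→77: 9 bp
  77→86: 9 bp
  86→103: 17 bp
  103→1 (wrap): 120-103+1 = 18 bp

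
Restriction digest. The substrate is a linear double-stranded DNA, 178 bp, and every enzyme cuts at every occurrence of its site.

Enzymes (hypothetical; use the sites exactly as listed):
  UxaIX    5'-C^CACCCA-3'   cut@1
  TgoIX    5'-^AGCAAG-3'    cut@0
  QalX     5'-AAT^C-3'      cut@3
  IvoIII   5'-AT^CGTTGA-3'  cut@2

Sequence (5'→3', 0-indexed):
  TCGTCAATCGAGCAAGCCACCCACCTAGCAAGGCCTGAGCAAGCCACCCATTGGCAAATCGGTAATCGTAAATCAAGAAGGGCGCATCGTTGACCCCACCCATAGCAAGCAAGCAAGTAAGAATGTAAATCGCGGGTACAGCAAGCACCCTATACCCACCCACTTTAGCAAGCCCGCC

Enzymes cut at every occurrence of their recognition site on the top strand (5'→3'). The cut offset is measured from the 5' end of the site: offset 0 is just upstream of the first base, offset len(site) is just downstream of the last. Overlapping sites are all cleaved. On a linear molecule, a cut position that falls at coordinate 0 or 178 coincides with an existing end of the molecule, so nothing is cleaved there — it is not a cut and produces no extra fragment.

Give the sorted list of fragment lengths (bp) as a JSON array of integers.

Scan for sites:
  UxaIX CCACCCA/1: at [16, 43, 95, 155] ⇒ [17, 44, 96, 156]
  TgoIX AGCAAG/0: at [10, 26, 37, 103, 107, 111, 139, 166] ⇒ [10, 26, 37, 103, 107, 111, 139, 166]
  QalX AATC/3: at [5, 56, 63, 70, 127] ⇒ [8, 59, 66, 73, 130]
  IvoIII ATCGTTGA/2: at [85] ⇒ [87]

Pooled cuts: [8, 10, 17, 26, 37, 44, 59, 66, 73, 87, 96, 103, 107, 111, 130, 139, 156, 166]

Fragments:
  [0,8): 8 bp
  [8,10): 2 bp
  [10,17): 7 bp
  [17,26): 9 bp
  [26,37): 11 bp
  [37,44): 7 bp
  [44,59): 15 bp
  [59,66): 7 bp
  [66,73): 7 bp
  [73,87): 14 bp
  [87,96): 9 bp
  [96,103): 7 bp
  [103,107): 4 bp
  [107,111): 4 bp
  [111,130): 19 bp
  [130,139): 9 bp
  [139,156): 17 bp
  [156,166): 10 bp
  [166,178): 12 bp

[2,4,4,7,7,7,7,7,8,9,9,9,10,11,12,14,15,17,19]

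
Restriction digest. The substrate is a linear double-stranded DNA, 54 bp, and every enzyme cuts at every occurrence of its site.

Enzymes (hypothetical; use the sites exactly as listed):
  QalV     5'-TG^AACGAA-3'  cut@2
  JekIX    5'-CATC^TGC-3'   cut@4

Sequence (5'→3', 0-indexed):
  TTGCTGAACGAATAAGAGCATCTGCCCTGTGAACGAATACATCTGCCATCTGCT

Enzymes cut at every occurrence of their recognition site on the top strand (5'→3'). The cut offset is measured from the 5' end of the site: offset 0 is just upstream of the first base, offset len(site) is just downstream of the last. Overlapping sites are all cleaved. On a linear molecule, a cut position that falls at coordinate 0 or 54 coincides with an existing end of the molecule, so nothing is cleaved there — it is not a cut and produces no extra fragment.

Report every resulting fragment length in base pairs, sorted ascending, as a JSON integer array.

[4,6,7,9,12,16]

Scan for sites:
  QalV (TGAACGAA, off=2): starts [4, 29] → cuts [6, 31]
  JekIX (CATCTGC, off=4): starts [18, 39, 46] → cuts [22, 43, 50]

Pooled cuts: [6, 22, 31, 43, 50]

Fragments:
  [0,6): 6 bp
  [6,22): 16 bp
  [22,31): 9 bp
  [31,43): 12 bp
  [43,50): 7 bp
  [50,54): 4 bp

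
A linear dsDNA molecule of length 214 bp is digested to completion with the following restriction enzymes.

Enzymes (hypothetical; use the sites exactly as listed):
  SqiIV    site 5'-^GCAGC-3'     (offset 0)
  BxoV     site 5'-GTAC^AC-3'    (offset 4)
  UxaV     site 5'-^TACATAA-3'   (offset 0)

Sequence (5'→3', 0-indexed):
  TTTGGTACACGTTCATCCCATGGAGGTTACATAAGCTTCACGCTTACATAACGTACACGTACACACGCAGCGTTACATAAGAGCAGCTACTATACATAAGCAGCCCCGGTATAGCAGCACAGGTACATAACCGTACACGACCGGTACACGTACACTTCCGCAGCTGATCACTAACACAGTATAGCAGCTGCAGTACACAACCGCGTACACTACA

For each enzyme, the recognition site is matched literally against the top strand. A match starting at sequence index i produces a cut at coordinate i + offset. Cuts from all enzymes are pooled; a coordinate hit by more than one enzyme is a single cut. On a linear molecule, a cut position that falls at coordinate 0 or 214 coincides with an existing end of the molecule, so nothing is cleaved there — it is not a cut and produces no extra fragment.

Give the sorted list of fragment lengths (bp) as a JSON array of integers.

Per-enzyme occurrences:
  SqiIV GCAGC/0: at [66, 82, 99, 113, 159, 183] ⇒ [66, 82, 99, 113, 159, 183]
  BxoV GTACAC/4: at [4, 52, 58, 132, 143, 149, 192, 204] ⇒ [8, 56, 62, 136, 147, 153, 196, 208]
  UxaV TACATAA/0: at [27, 44, 73, 92, 123] ⇒ [27, 44, 73, 92, 123]

Pooled cuts: [8, 27, 44, 56, 62, 66, 73, 82, 92, 99, 113, 123, 136, 147, 153, 159, 183, 196, 208]

Fragments:
  [0,8): 8 bp
  [8,27): 19 bp
  [27,44): 17 bp
  [44,56): 12 bp
  [56,62): 6 bp
  [62,66): 4 bp
  [66,73): 7 bp
  [73,82): 9 bp
  [82,92): 10 bp
  [92,99): 7 bp
  [99,113): 14 bp
  [113,123): 10 bp
  [123,136): 13 bp
  [136,147): 11 bp
  [147,153): 6 bp
  [153,159): 6 bp
  [159,183): 24 bp
  [183,196): 13 bp
  [196,208): 12 bp
  [208,214): 6 bp

[4,6,6,6,6,7,7,8,9,10,10,11,12,12,13,13,14,17,19,24]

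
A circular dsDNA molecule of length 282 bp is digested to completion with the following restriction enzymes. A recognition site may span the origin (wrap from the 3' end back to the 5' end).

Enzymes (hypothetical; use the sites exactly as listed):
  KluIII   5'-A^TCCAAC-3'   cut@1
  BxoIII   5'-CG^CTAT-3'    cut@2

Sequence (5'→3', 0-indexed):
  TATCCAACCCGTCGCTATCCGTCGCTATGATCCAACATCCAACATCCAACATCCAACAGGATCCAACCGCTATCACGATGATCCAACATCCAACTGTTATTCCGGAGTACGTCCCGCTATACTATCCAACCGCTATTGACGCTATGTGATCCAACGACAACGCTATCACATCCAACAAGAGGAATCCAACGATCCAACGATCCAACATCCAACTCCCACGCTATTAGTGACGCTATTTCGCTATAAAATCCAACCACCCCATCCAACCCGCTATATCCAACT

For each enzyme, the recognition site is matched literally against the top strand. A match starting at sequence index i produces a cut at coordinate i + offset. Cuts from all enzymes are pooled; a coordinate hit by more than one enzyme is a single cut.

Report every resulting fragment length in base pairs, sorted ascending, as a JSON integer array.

[5,6,7,7,7,7,7,8,8,8,8,8,8,8,8,8,9,9,9,10,10,12,12,12,13,13,13,14,28]

Per-enzyme occurrences:
  KluIII (ATCCAAC, off=1): starts [1, 29, 36, 43, 50, 60, 80, 87, 123, 148, 169, 183, 191, 199, 206, 247, 260, 274] → cuts [2, 30, 37, 44, 51, 61, 81, 88, 124, 149, 170, 184, 192, 200, 207, 248, 261, 275]
  BxoIII (CGCTAT, off=2): starts [12, 22, 67, 114, 130, 139, 160, 218, 230, 238, 268] → cuts [14, 24, 69, 116, 132, 141, 162, 220, 232, 240, 270]

All cut coordinates (distinct, sorted): [2, 14, 24, 30, 37, 44, 51, 61, 69, 81, 88, 116, 124, 132, 141, 149, 162, 170, 184, 192, 200, 207, 220, 232, 240, 248, 261, 270, 275]

Fragments:
  2→14: 12 bp
  14→24: 10 bp
  24→30: 6 bp
  30→37: 7 bp
  37→44: 7 bp
  44→51: 7 bp
  51→61: 10 bp
  61→69: 8 bp
  69→81: 12 bp
  81→88: 7 bp
  88→116: 28 bp
  116→124: 8 bp
  124→132: 8 bp
  132→141: 9 bp
  141→149: 8 bp
  149→162: 13 bp
  162→170: 8 bp
  170→184: 14 bp
  184→192: 8 bp
  192→200: 8 bp
  200→207: 7 bp
  207→220: 13 bp
  220→232: 12 bp
  232→240: 8 bp
  240→248: 8 bp
  248→261: 13 bp
  261→270: 9 bp
  270→275: 5 bp
  275→2 (wrap): 282-275+2 = 9 bp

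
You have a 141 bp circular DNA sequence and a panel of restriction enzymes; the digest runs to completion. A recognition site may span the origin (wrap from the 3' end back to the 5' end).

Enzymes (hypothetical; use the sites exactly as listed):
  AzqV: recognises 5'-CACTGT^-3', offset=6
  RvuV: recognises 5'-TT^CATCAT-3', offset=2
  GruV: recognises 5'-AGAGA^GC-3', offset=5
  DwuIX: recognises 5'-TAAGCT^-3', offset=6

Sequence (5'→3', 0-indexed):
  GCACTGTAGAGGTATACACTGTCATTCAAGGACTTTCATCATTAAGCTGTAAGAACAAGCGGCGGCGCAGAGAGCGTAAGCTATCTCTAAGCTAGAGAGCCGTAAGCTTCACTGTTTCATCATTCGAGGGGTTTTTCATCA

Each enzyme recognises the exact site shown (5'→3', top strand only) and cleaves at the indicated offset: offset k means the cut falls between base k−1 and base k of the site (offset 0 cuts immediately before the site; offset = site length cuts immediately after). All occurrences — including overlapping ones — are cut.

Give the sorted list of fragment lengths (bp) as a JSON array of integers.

[2,5,7,9,10,11,12,14,15,25,31]

Scan for sites:
  AzqV (CACTGT, off=6): starts [1, 16, 109] → cuts [7, 22, 115]
  RvuV (TTCATCAT, off=2): starts [34, 115] → cuts [36, 117]
  GruV (AGAGAGC, off=5): starts [68, 93] → cuts [73, 98]
  DwuIX (TAAGCT, off=6): starts [42, 76, 87, 102] → cuts [48, 82, 93, 108]

All cut coordinates (distinct, sorted): [7, 22, 36, 48, 73, 82, 93, 98, 108, 115, 117]

Fragments:
  7→22: 15 bp
  22→36: 14 bp
  36→48: 12 bp
  48→73: 25 bp
  73→82: 9 bp
  82→93: 11 bp
  93→98: 5 bp
  98→108: 10 bp
  108→115: 7 bp
  115→117: 2 bp
  117→7 (wrap): 141-117+7 = 31 bp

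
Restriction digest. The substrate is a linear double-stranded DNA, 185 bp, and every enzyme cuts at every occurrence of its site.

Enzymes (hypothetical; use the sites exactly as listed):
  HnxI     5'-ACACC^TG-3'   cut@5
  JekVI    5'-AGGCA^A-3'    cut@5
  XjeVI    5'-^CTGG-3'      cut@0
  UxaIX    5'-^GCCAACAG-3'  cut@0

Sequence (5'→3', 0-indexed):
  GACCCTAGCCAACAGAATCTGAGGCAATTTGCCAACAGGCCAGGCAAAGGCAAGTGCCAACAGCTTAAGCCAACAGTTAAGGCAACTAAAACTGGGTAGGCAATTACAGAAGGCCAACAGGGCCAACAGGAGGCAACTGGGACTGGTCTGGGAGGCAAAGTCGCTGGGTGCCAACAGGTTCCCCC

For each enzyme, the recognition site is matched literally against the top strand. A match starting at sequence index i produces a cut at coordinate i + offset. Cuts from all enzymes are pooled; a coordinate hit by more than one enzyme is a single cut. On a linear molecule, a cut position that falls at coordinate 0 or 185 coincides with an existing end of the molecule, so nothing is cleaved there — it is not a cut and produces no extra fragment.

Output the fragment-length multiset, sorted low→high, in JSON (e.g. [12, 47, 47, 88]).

Per-enzyme occurrences:
  HnxI (ACACCTG, off=5): no sites
  JekVI AGGCAA/5: at [21, 41, 47, 79, 97, 130, 152] ⇒ [26, 46, 52, 84, 102, 135, 157]
  XjeVI CTGG/0: at [91, 136, 142, 147, 163] ⇒ [91, 136, 142, 147, 163]
  UxaIX GCCAACAG/0: at [7, 30, 55, 68, 112, 121, 169] ⇒ [7, 30, 55, 68, 112, 121, 169]

Pooled cuts: [7, 26, 30, 46, 52, 55, 68, 84, 91, 102, 112, 121, 135, 136, 142, 147, 157, 163, 169]

Fragments:
  [0,7): 7 bp
  [7,26): 19 bp
  [26,30): 4 bp
  [30,46): 16 bp
  [46,52): 6 bp
  [52,55): 3 bp
  [55,68): 13 bp
  [68,84): 16 bp
  [84,91): 7 bp
  [91,102): 11 bp
  [102,112): 10 bp
  [112,121): 9 bp
  [121,135): 14 bp
  [135,136): 1 bp
  [136,142): 6 bp
  [142,147): 5 bp
  [147,157): 10 bp
  [157,163): 6 bp
  [163,169): 6 bp
  [169,185): 16 bp

[1,3,4,5,6,6,6,6,7,7,9,10,10,11,13,14,16,16,16,19]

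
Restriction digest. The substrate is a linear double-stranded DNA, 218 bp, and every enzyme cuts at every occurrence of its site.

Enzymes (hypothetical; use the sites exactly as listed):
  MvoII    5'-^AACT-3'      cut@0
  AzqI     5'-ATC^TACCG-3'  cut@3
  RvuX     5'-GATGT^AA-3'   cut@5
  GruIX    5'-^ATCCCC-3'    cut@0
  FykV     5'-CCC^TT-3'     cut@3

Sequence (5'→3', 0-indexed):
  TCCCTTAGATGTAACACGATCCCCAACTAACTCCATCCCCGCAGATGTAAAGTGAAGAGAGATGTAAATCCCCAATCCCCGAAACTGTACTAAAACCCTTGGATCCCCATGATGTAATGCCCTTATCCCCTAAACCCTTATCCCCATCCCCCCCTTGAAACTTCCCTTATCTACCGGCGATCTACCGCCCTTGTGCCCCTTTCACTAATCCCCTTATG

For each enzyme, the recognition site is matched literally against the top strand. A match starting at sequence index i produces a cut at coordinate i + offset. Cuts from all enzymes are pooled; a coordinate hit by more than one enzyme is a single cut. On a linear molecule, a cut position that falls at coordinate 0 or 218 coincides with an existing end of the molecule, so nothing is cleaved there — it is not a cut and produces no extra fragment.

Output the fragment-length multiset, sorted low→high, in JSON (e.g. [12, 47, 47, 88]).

[2,2,2,4,4,4,4,5,5,6,6,6,6,6,7,7,8,8,8,8,8,9,9,11,13,13,14,16,17]

Scan for sites:
  MvoII (AACT, off=0): starts [24, 28, 82, 158] → cuts [24, 28, 82, 158]
  AzqI (ATCTACCG, off=3): starts [168, 179] → cuts [171, 182]
  RvuX (GATGTAA, off=5): starts [7, 43, 60, 110] → cuts [12, 48, 65, 115]
  GruIX (ATCCCC, off=0): starts [18, 34, 67, 74, 102, 124, 139, 145, 207] → cuts [18, 34, 67, 74, 102, 124, 139, 145, 207]
  FykV (CCCTT, off=3): starts [1, 95, 119, 134, 151, 163, 187, 196, 210] → cuts [4, 98, 122, 137, 154, 166, 190, 199, 213]

All cut coordinates (distinct, sorted): [4, 12, 18, 24, 28, 34, 48, 65, 67, 74, 82, 98, 102, 115, 122, 124, 137, 139, 145, 154, 158, 166, 171, 182, 190, 199, 207, 213]

Fragments:
  [0,4): 4 bp
  [4,12): 8 bp
  [12,18): 6 bp
  [18,24): 6 bp
  [24,28): 4 bp
  [28,34): 6 bp
  [34,48): 14 bp
  [48,65): 17 bp
  [65,67): 2 bp
  [67,74): 7 bp
  [74,82): 8 bp
  [82,98): 16 bp
  [98,102): 4 bp
  [102,115): 13 bp
  [115,122): 7 bp
  [122,124): 2 bp
  [124,137): 13 bp
  [137,139): 2 bp
  [139,145): 6 bp
  [145,154): 9 bp
  [154,158): 4 bp
  [158,166): 8 bp
  [166,171): 5 bp
  [171,182): 11 bp
  [182,190): 8 bp
  [190,199): 9 bp
  [199,207): 8 bp
  [207,213): 6 bp
  [213,218): 5 bp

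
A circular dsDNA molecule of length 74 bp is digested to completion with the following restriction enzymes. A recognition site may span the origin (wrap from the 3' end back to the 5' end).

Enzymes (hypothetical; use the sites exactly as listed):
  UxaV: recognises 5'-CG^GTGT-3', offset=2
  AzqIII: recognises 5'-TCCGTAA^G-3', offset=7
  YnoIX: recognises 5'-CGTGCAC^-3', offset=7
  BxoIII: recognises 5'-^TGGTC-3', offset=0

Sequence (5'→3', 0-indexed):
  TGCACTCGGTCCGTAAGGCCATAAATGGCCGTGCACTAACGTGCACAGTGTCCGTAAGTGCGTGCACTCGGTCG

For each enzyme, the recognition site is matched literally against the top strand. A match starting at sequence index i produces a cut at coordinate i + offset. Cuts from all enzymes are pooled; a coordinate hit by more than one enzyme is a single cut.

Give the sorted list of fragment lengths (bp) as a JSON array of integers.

[10,10,11,11,12,20]

Site scan:
  UxaV (CGGTGT, off=2): no sites
  AzqIII TCCGTAAG/7: at [9, 50] ⇒ [16, 57]
  YnoIX CGTGCAC/7: at [29, 39, 60, 72] ⇒ [5, 36, 46, 67]
  BxoIII (TGGTC, off=0): no sites

Pooled cuts: [5, 16, 36, 46, 57, 67]

Fragment lengths:
  5→16: 11 bp
  16→36: 20 bp
  36→46: 10 bp
  46→57: 11 bp
  57→67: 10 bp
  67→5 (wrap): 74-67+5 = 12 bp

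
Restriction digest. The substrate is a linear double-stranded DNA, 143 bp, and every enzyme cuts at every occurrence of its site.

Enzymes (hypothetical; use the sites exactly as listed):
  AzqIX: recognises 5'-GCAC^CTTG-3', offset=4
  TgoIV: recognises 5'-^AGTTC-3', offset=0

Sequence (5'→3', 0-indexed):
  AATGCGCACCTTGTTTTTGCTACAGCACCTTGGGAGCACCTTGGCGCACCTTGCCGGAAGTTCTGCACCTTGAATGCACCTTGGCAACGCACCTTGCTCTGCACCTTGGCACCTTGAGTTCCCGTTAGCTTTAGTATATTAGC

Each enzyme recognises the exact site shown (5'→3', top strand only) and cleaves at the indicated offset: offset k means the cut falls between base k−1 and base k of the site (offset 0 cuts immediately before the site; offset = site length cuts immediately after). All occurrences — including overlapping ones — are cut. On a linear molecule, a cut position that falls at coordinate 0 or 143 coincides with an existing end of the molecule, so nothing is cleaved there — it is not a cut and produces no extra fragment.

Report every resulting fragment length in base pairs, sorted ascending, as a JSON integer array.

[4,8,9,9,10,10,11,11,12,13,19,27]

Scan for sites:
  AzqIX (GCACCTTG, off=4): starts [5, 24, 35, 45, 64, 75, 88, 100, 108] → cuts [9, 28, 39, 49, 68, 79, 92, 104, 112]
  TgoIV (AGTTC, off=0): starts [58, 116] → cuts [58, 116]

Pooled cuts: [9, 28, 39, 49, 58, 68, 79, 92, 104, 112, 116]

Fragment lengths:
  [0,9): 9 bp
  [9,28): 19 bp
  [28,39): 11 bp
  [39,49): 10 bp
  [49,58): 9 bp
  [58,68): 10 bp
  [68,79): 11 bp
  [79,92): 13 bp
  [92,104): 12 bp
  [104,112): 8 bp
  [112,116): 4 bp
  [116,143): 27 bp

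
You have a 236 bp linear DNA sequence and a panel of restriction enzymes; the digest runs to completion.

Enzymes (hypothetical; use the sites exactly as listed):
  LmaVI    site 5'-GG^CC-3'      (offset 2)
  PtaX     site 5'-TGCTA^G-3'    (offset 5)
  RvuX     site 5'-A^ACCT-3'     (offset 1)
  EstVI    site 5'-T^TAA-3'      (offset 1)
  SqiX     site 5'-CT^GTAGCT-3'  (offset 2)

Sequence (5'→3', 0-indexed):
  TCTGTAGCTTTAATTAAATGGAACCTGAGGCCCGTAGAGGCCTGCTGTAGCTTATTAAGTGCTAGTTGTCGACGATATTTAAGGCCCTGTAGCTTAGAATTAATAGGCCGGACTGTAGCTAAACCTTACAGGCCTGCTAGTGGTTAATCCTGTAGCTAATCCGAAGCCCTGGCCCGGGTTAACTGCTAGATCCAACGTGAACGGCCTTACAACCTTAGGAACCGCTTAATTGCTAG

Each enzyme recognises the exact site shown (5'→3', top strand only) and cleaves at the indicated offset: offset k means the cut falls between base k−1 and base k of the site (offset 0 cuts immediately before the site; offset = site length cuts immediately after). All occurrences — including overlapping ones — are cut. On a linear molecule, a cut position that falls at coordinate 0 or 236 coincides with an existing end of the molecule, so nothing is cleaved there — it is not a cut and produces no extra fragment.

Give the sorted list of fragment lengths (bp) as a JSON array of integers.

[1,3,4,4,5,5,6,7,7,7,7,7,7,7,8,8,8,9,9,9,9,10,10,12,15,15,16,21]

Per-enzyme occurrences:
  LmaVI (GGCC, off=2): starts [28, 38, 82, 105, 130, 170, 202] → cuts [30, 40, 84, 107, 132, 172, 204]
  PtaX (TGCTAG, off=5): starts [59, 134, 183, 230] → cuts [64, 139, 188, 235]
  RvuX (AACCT, off=1): starts [21, 121, 210] → cuts [22, 122, 211]
  EstVI (TTAA, off=1): starts [9, 13, 54, 78, 99, 143, 178, 225] → cuts [10, 14, 55, 79, 100, 144, 179, 226]
  SqiX (CTGTAGCT, off=2): starts [1, 44, 86, 112, 149] → cuts [3, 46, 88, 114, 151]

Pooled cuts: [3, 10, 14, 22, 30, 40, 46, 55, 64, 79, 84, 88, 100, 107, 114, 122, 132, 139, 144, 151, 172, 179, 188, 204, 211, 226, 235]

Fragment lengths:
  [0,3): 3 bp
  [3,10): 7 bp
  [10,14): 4 bp
  [14,22): 8 bp
  [22,30): 8 bp
  [30,40): 10 bp
  [40,46): 6 bp
  [46,55): 9 bp
  [55,64): 9 bp
  [64,79): 15 bp
  [79,84): 5 bp
  [84,88): 4 bp
  [88,100): 12 bp
  [100,107): 7 bp
  [107,114): 7 bp
  [114,122): 8 bp
  [122,132): 10 bp
  [132,139): 7 bp
  [139,144): 5 bp
  [144,151): 7 bp
  [151,172): 21 bp
  [172,179): 7 bp
  [179,188): 9 bp
  [188,204): 16 bp
  [204,211): 7 bp
  [211,226): 15 bp
  [226,235): 9 bp
  [235,236): 1 bp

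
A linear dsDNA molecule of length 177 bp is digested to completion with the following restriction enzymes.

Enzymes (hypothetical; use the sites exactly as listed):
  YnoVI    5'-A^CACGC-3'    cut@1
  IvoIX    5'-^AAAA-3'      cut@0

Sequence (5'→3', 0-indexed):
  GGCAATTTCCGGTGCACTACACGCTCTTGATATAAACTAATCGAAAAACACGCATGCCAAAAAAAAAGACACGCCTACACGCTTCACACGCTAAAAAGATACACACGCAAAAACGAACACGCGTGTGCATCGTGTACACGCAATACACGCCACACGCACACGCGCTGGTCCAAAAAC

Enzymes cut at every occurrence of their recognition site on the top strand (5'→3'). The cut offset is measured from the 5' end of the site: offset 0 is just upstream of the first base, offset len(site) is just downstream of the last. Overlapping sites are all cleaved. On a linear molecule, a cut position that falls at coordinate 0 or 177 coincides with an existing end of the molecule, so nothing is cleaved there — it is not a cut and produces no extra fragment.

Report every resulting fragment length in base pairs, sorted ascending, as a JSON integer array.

Scan for sites:
  YnoVI (ACACGC, off=1): starts [18, 47, 68, 76, 85, 102, 116, 135, 144, 151, 157] → cuts [19, 48, 69, 77, 86, 103, 117, 136, 145, 152, 158]
  IvoIX (AAAA, off=0): starts [43, 44, 58, 59, 60, 61, 62, 63, 92, 93, 108, 109, 171, 172] → cuts [43, 44, 58, 59, 60, 61, 62, 63, 92, 93, 108, 109, 171, 172]

All cut coordinates (distinct, sorted): [19, 43, 44, 48, 58, 59, 60, 61, 62, 63, 69, 77, 86, 92, 93, 103, 108, 109, 117, 136, 145, 152, 158, 171, 172]

Fragments:
  [0,19): 19 bp
  [19,43): 24 bp
  [43,44): 1 bp
  [44,48): 4 bp
  [48,58): 10 bp
  [58,59): 1 bp
  [59,60): 1 bp
  [60,61): 1 bp
  [61,62): 1 bp
  [62,63): 1 bp
  [63,69): 6 bp
  [69,77): 8 bp
  [77,86): 9 bp
  [86,92): 6 bp
  [92,93): 1 bp
  [93,103): 10 bp
  [103,108): 5 bp
  [108,109): 1 bp
  [109,117): 8 bp
  [117,136): 19 bp
  [136,145): 9 bp
  [145,152): 7 bp
  [152,158): 6 bp
  [158,171): 13 bp
  [171,172): 1 bp
  [172,177): 5 bp

[1,1,1,1,1,1,1,1,1,4,5,5,6,6,6,7,8,8,9,9,10,10,13,19,19,24]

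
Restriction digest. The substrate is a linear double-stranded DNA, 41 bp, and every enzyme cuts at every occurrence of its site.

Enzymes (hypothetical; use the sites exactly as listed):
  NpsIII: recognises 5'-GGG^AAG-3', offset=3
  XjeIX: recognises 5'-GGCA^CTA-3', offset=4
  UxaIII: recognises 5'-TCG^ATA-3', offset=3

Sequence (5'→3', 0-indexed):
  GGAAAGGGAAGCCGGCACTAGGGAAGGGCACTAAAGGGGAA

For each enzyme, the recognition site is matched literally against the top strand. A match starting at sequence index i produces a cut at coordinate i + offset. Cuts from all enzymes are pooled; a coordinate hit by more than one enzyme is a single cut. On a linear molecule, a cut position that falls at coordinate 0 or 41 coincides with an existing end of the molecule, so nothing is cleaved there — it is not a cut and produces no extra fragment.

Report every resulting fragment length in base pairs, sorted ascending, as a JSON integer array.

Site scan:
  NpsIII (GGGAAG, off=3): starts [5, 20] → cuts [8, 23]
  XjeIX (GGCACTA, off=4): starts [13, 26] → cuts [17, 30]
  UxaIII (TCGATA, off=3): no sites

Pooled cuts: [8, 17, 23, 30]

Fragment lengths:
  [0,8): 8 bp
  [8,17): 9 bp
  [17,23): 6 bp
  [23,30): 7 bp
  [30,41): 11 bp

[6,7,8,9,11]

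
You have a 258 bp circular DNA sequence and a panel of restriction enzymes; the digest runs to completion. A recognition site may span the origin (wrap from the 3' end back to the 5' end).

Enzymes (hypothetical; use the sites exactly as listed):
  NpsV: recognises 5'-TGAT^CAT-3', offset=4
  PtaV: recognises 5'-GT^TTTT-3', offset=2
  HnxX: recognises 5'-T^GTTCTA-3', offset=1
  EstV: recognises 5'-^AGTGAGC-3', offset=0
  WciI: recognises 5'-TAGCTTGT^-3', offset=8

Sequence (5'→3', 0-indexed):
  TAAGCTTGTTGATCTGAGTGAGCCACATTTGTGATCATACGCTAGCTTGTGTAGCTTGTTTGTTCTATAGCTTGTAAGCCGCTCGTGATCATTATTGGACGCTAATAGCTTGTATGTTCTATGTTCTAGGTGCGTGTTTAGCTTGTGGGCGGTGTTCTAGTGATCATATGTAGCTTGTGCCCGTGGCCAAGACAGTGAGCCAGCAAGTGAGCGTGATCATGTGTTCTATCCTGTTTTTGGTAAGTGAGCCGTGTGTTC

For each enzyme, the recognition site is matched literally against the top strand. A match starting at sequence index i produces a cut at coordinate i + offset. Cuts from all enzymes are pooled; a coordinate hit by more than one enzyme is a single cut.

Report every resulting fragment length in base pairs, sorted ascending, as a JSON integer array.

Per-enzyme occurrences:
  NpsV TGATCAT/4: at [31, 85, 160, 213] ⇒ [35, 89, 164, 217]
  PtaV GTTTTT/2: at [232] ⇒ [234]
  HnxX TGTTCTA/1: at [60, 114, 121, 152, 221, 253] ⇒ [61, 115, 122, 153, 222, 254]
  EstV AGTGAGC/0: at [16, 193, 205, 242] ⇒ [16, 193, 205, 242]
  WciI TAGCTTGT/8: at [42, 51, 67, 105, 138, 170] ⇒ [50, 59, 75, 113, 146, 178]

All cut coordinates (distinct, sorted): [16, 35, 50, 59, 61, 75, 89, 113, 115, 122, 146, 153, 164, 178, 193, 205, 217, 222, 234, 242, 254]

Fragment lengths:
  16→35: 19 bp
  35→50: 15 bp
  50→59: 9 bp
  59→61: 2 bp
  61→75: 14 bp
  75→89: 14 bp
  89→113: 24 bp
  113→115: 2 bp
  115→122: 7 bp
  122→146: 24 bp
  146→153: 7 bp
  153→164: 11 bp
  164→178: 14 bp
  178→193: 15 bp
  193→205: 12 bp
  205→217: 12 bp
  217→222: 5 bp
  222→234: 12 bp
  234→242: 8 bp
  242→254: 12 bp
  254→16 (wrap): 258-254+16 = 20 bp

[2,2,5,7,7,8,9,11,12,12,12,12,14,14,14,15,15,19,20,24,24]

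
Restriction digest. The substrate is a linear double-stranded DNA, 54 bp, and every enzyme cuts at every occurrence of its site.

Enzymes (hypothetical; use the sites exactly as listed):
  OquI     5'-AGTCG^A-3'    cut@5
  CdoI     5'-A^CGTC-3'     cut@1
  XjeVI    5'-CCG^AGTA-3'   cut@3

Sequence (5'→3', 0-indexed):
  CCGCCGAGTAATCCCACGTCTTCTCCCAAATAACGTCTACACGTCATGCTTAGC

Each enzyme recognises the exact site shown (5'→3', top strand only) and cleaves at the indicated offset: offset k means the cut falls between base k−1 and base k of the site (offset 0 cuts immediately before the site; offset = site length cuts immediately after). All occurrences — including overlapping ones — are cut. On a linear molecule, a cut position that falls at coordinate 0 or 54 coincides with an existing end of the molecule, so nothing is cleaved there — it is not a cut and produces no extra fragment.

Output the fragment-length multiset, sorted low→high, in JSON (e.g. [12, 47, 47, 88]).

Per-enzyme occurrences:
  OquI (AGTCGA, off=5): no sites
  CdoI (ACGTC, off=1): starts [15, 32, 40] → cuts [16, 33, 41]
  XjeVI (CCGAGTA, off=3): starts [3] → cuts [6]

All cut coordinates (distinct, sorted): [6, 16, 33, 41]

Fragment lengths:
  [0,6): 6 bp
  [6,16): 10 bp
  [16,33): 17 bp
  [33,41): 8 bp
  [41,54): 13 bp

[6,8,10,13,17]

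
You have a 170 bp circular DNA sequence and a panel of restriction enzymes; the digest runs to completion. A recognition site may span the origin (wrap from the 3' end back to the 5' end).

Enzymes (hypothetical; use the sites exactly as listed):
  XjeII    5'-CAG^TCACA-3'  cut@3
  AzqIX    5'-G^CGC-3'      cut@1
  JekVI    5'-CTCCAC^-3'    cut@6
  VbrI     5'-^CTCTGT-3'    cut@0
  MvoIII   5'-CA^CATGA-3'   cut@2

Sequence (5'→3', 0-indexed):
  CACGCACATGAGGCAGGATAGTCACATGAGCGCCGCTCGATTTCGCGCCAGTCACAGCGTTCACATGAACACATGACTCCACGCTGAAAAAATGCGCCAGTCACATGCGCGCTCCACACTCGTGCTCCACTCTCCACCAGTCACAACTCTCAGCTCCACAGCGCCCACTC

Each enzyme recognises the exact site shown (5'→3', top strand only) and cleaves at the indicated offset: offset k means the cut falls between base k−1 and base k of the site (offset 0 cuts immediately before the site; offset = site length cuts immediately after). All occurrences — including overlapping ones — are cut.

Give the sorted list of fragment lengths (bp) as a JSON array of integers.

[2,2,3,3,6,6,6,7,7,8,8,11,12,12,12,13,15,18,19]

Scan for sites:
  XjeII (CAGTCACA, off=3): starts [48, 97, 137] → cuts [51, 100, 140]
  AzqIX (GCGC, off=1): starts [29, 44, 93, 106, 108, 160] → cuts [30, 45, 94, 107, 109, 161]
  JekVI (CTCCAC, off=6): starts [76, 111, 124, 131, 153, 167] → cuts [3, 82, 117, 130, 137, 159]
  VbrI (CTCTGT, off=0): no sites
  MvoIII (CACATGA, off=2): starts [4, 22, 61, 69] → cuts [6, 24, 63, 71]

Pooled cuts: [3, 6, 24, 30, 45, 51, 63, 71, 82, 94, 100, 107, 109, 117, 130, 137, 140, 159, 161]

Fragments:
  3→6: 3 bp
  6→24: 18 bp
  24→30: 6 bp
  30→45: 15 bp
  45→51: 6 bp
  51→63: 12 bp
  63→71: 8 bp
  71→82: 11 bp
  82→94: 12 bp
  94→100: 6 bp
  100→107: 7 bp
  107→109: 2 bp
  109→117: 8 bp
  117→130: 13 bp
  130→137: 7 bp
  137→140: 3 bp
  140→159: 19 bp
  159→161: 2 bp
  161→3 (wrap): 170-161+3 = 12 bp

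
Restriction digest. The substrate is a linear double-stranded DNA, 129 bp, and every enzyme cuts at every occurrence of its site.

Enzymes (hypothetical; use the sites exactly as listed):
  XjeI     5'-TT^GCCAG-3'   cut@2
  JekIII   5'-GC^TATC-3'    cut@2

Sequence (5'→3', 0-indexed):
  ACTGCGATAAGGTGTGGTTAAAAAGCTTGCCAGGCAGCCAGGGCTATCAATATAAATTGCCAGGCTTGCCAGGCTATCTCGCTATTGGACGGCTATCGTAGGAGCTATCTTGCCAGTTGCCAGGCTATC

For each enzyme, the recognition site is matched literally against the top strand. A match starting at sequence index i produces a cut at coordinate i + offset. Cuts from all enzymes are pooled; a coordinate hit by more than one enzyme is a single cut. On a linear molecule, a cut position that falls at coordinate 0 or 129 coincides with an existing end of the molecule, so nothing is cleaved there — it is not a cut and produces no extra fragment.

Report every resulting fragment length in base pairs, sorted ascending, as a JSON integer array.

Site scan:
  XjeI TTGCCAG/2: at [26, 56, 65, 109, 116] ⇒ [28, 58, 67, 111, 118]
  JekIII GCTATC/2: at [42, 72, 91, 103, 123] ⇒ [44, 74, 93, 105, 125]

Pooled cuts: [28, 44, 58, 67, 74, 93, 105, 111, 118, 125]

Fragments:
  [0,28): 28 bp
  [28,44): 16 bp
  [44,58): 14 bp
  [58,67): 9 bp
  [67,74): 7 bp
  [74,93): 19 bp
  [93,105): 12 bp
  [105,111): 6 bp
  [111,118): 7 bp
  [118,125): 7 bp
  [125,129): 4 bp

[4,6,7,7,7,9,12,14,16,19,28]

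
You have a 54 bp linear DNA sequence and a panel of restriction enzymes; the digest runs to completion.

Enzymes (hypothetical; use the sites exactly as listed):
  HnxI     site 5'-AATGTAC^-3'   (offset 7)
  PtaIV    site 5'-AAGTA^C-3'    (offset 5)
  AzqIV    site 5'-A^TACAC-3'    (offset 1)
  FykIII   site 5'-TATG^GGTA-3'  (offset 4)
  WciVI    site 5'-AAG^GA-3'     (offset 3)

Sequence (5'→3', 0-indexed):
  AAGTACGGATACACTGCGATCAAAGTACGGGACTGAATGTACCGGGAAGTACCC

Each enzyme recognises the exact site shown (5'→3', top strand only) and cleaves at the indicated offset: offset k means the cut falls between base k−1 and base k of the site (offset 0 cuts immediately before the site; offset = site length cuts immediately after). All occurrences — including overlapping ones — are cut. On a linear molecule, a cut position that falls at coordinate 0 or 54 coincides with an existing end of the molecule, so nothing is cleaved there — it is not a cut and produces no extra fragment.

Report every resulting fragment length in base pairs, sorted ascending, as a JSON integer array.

[3,4,5,9,15,18]

Scan for sites:
  HnxI (AATGTAC, off=7): starts [35] → cuts [42]
  PtaIV (AAGTAC, off=5): starts [0, 22, 46] → cuts [5, 27, 51]
  AzqIV (ATACAC, off=1): starts [8] → cuts [9]
  FykIII (TATGGGTA, off=4): no sites
  WciVI (AAGGA, off=3): no sites

Pooled cuts: [5, 9, 27, 42, 51]

Fragments:
  [0,5): 5 bp
  [5,9): 4 bp
  [9,27): 18 bp
  [27,42): 15 bp
  [42,51): 9 bp
  [51,54): 3 bp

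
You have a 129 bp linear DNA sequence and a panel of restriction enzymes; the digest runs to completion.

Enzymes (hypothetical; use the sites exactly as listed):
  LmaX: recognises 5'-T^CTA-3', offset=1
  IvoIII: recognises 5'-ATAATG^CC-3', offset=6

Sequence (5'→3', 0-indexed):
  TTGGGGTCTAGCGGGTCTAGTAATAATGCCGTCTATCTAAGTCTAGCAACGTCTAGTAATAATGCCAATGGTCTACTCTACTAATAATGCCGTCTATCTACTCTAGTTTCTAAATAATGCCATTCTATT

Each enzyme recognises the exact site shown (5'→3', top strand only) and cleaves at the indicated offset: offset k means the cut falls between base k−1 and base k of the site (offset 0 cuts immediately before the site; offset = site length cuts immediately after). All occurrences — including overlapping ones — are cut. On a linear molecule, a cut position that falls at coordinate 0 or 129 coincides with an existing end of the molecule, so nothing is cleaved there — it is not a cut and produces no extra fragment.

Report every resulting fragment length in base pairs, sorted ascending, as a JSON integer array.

[4,4,4,4,5,5,5,5,6,7,7,8,9,10,10,12,12,12]

Site scan:
  LmaX TCTA/1: at [6, 15, 31, 35, 41, 51, 71, 76, 92, 96, 101, 108, 123] ⇒ [7, 16, 32, 36, 42, 52, 72, 77, 93, 97, 102, 109, 124]
  IvoIII ATAATGCC/6: at [22, 58, 83, 113] ⇒ [28, 64, 89, 119]

All cut coordinates (distinct, sorted): [7, 16, 28, 32, 36, 42, 52, 64, 72, 77, 89, 93, 97, 102, 109, 119, 124]

Fragment lengths:
  [0,7): 7 bp
  [7,16): 9 bp
  [16,28): 12 bp
  [28,32): 4 bp
  [32,36): 4 bp
  [36,42): 6 bp
  [42,52): 10 bp
  [52,64): 12 bp
  [64,72): 8 bp
  [72,77): 5 bp
  [77,89): 12 bp
  [89,93): 4 bp
  [93,97): 4 bp
  [97,102): 5 bp
  [102,109): 7 bp
  [109,119): 10 bp
  [119,124): 5 bp
  [124,129): 5 bp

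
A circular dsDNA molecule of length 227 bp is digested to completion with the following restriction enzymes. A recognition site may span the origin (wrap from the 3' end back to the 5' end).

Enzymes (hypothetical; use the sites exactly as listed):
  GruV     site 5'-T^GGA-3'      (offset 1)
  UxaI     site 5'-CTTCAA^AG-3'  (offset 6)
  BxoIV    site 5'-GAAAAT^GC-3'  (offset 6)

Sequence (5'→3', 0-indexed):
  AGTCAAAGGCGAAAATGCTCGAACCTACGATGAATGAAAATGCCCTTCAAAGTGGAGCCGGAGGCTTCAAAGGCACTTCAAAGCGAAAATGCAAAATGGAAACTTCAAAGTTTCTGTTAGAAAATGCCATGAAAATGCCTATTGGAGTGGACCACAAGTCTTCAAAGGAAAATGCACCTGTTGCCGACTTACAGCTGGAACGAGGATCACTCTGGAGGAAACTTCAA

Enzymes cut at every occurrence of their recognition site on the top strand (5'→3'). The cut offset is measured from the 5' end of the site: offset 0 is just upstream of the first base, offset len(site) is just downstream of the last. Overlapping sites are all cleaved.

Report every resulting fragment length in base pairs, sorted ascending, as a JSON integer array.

Per-enzyme occurrences:
  GruV TGGA/1: at [52, 96, 142, 147, 195, 212] ⇒ [53, 97, 143, 148, 196, 213]
  UxaI CTTCAAAG/6: at [44, 64, 75, 102, 159, 221] ⇒ [0, 50, 70, 81, 108, 165]
  BxoIV GAAAATGC/6: at [10, 35, 84, 119, 130, 167] ⇒ [16, 41, 90, 125, 136, 173]

All cut coordinates (distinct, sorted): [0, 16, 41, 50, 53, 70, 81, 90, 97, 108, 125, 136, 143, 148, 165, 173, 196, 213]

Fragments:
  0→16: 16 bp
  16→41: 25 bp
  41→50: 9 bp
  50→53: 3 bp
  53→70: 17 bp
  70→81: 11 bp
  81→90: 9 bp
  90→97: 7 bp
  97→108: 11 bp
  108→125: 17 bp
  125→136: 11 bp
  136→143: 7 bp
  143→148: 5 bp
  148→165: 17 bp
  165→173: 8 bp
  173→196: 23 bp
  196→213: 17 bp
  213→0 (wrap): 227-213+0 = 14 bp

[3,5,7,7,8,9,9,11,11,11,14,16,17,17,17,17,23,25]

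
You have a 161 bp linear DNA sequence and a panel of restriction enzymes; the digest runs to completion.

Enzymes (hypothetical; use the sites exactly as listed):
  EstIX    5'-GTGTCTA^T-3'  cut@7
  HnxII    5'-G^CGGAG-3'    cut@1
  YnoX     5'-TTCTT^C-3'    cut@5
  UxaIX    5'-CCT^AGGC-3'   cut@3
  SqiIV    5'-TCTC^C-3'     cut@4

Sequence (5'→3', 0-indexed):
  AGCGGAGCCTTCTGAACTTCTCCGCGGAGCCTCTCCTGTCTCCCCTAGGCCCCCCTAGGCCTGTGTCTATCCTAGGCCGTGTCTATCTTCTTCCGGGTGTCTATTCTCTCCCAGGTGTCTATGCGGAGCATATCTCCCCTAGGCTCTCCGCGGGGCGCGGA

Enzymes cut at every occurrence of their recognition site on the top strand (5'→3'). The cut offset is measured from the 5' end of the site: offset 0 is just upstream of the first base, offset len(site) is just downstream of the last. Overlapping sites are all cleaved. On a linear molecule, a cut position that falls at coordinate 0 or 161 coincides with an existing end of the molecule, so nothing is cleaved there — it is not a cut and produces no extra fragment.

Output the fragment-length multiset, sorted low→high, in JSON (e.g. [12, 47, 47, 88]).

[2,2,2,4,4,4,7,7,7,8,10,11,11,11,12,13,13,13,20]

Per-enzyme occurrences:
  EstIX GTGTCTAT/7: at [62, 78, 96, 114] ⇒ [69, 85, 103, 121]
  HnxII GCGGAG/1: at [1, 23, 122] ⇒ [2, 24, 123]
  YnoX TTCTTC/5: at [87] ⇒ [92]
  UxaIX CCTAGGC/3: at [43, 53, 70, 137] ⇒ [46, 56, 73, 140]
  SqiIV TCTCC/4: at [18, 31, 38, 106, 132, 144] ⇒ [22, 35, 42, 110, 136, 148]

All cut coordinates (distinct, sorted): [2, 22, 24, 35, 42, 46, 56, 69, 73, 85, 92, 103, 110, 121, 123, 136, 140, 148]

Fragment lengths:
  [0,2): 2 bp
  [2,22): 20 bp
  [22,24): 2 bp
  [24,35): 11 bp
  [35,42): 7 bp
  [42,46): 4 bp
  [46,56): 10 bp
  [56,69): 13 bp
  [69,73): 4 bp
  [73,85): 12 bp
  [85,92): 7 bp
  [92,103): 11 bp
  [103,110): 7 bp
  [110,121): 11 bp
  [121,123): 2 bp
  [123,136): 13 bp
  [136,140): 4 bp
  [140,148): 8 bp
  [148,161): 13 bp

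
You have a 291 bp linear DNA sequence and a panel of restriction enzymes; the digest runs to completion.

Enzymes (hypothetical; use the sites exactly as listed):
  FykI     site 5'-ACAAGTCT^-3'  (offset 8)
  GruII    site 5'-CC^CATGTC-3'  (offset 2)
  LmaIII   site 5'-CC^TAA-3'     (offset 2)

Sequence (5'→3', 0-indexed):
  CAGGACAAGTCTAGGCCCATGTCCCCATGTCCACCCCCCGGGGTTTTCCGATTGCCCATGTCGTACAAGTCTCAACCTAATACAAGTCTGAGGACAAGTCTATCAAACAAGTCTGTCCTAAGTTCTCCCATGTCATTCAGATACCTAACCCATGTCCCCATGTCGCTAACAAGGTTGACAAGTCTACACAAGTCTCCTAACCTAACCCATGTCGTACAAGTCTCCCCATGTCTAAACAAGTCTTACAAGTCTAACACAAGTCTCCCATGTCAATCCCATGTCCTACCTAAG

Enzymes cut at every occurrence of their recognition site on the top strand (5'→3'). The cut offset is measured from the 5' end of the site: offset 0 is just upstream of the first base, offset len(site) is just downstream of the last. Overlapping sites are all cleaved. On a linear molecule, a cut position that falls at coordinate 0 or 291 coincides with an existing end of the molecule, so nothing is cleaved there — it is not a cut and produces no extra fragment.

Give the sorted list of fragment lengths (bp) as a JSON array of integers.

Scan for sites:
  FykI (ACAAGTCT, off=8): starts [4, 64, 81, 93, 106, 177, 187, 215, 235, 244, 255] → cuts [12, 72, 89, 101, 114, 185, 195, 223, 243, 252, 263]
  GruII (CCCATGTC, off=2): starts [15, 23, 54, 126, 148, 156, 205, 224, 263, 274] → cuts [17, 25, 56, 128, 150, 158, 207, 226, 265, 276]
  LmaIII (CCTAA, off=2): starts [75, 116, 143, 195, 200, 285] → cuts [77, 118, 145, 197, 202, 287]

Pooled cuts: [12, 17, 25, 56, 72, 77, 89, 101, 114, 118, 128, 145, 150, 158, 185, 195, 197, 202, 207, 223, 226, 243, 252, 263, 265, 276, 287]

Fragment lengths:
  [0,12): 12 bp
  [12,17): 5 bp
  [17,25): 8 bp
  [25,56): 31 bp
  [56,72): 16 bp
  [72,77): 5 bp
  [77,89): 12 bp
  [89,101): 12 bp
  [101,114): 13 bp
  [114,118): 4 bp
  [118,128): 10 bp
  [128,145): 17 bp
  [145,150): 5 bp
  [150,158): 8 bp
  [158,185): 27 bp
  [185,195): 10 bp
  [195,197): 2 bp
  [197,202): 5 bp
  [202,207): 5 bp
  [207,223): 16 bp
  [223,226): 3 bp
  [226,243): 17 bp
  [243,252): 9 bp
  [252,263): 11 bp
  [263,265): 2 bp
  [265,276): 11 bp
  [276,287): 11 bp
  [287,291): 4 bp

[2,2,3,4,4,5,5,5,5,5,8,8,9,10,10,11,11,11,12,12,12,13,16,16,17,17,27,31]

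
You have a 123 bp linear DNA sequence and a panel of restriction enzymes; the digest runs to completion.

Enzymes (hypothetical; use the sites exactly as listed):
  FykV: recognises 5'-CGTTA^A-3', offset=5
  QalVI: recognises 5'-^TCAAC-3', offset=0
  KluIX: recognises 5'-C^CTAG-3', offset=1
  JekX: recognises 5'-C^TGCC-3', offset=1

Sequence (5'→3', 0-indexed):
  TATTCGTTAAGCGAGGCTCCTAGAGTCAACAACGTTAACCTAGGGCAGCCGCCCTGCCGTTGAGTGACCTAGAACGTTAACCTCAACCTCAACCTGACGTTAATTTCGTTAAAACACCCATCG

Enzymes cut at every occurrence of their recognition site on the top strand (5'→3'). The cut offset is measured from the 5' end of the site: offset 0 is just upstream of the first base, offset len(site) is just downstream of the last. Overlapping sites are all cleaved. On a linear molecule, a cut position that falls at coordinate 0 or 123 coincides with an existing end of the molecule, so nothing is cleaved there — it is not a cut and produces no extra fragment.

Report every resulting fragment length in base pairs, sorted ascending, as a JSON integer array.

Site scan:
  FykV (CGTTAA, off=5): starts [4, 32, 74, 97, 106] → cuts [9, 37, 79, 102, 111]
  QalVI (TCAAC, off=0): starts [25, 82, 88] → cuts [25, 82, 88]
  KluIX (CCTAG, off=1): starts [18, 38, 67] → cuts [19, 39, 68]
  JekX (CTGCC, off=1): starts [53] → cuts [54]

Pooled cuts: [9, 19, 25, 37, 39, 54, 68, 79, 82, 88, 102, 111]

Fragment lengths:
  [0,9): 9 bp
  [9,19): 10 bp
  [19,25): 6 bp
  [25,37): 12 bp
  [37,39): 2 bp
  [39,54): 15 bp
  [54,68): 14 bp
  [68,79): 11 bp
  [79,82): 3 bp
  [82,88): 6 bp
  [88,102): 14 bp
  [102,111): 9 bp
  [111,123): 12 bp

[2,3,6,6,9,9,10,11,12,12,14,14,15]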